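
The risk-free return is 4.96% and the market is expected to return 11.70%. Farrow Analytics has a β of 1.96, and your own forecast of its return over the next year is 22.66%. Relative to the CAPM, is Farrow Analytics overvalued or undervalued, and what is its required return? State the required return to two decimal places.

MRP = 11.70% − 4.96% = 6.74%
Required return = R_f + β·MRP = 4.96% + 1.96 × 6.74% = 18.17%
Forecast 22.66% > required 18.17% → the stock plots above the SML → undervalued.

Undervalued; required return 18.17%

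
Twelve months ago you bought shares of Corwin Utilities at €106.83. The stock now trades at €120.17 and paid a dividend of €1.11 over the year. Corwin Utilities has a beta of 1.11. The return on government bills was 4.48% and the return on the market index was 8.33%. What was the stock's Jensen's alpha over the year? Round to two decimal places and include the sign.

Realised HPR = (P1 + D1 − P0) / P0 = (120.17 + 1.11 − 106.83) / 106.83 = 14.45 / 106.83 = 13.5262%
MRP = 8.33% − 4.48% = 3.85%
CAPM required = R_f + β·MRP = 4.48% + 1.11 × 3.85% = 8.7535%
α = realised − required = 13.5262% − 8.7535% = +4.77%

+4.77%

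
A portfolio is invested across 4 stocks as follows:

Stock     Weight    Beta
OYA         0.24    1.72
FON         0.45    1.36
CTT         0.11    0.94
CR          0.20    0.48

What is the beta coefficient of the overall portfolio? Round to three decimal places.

β_P = Σ w_i β_i = 0.24×1.72 + 0.45×1.36 + 0.11×0.94 + 0.20×0.48 = 1.2242

1.224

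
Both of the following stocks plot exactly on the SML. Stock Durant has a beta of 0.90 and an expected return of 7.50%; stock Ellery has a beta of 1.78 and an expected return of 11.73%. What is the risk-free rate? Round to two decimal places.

3.17%

Both satisfy E(R) = R_f + β·MRP, so the slope of the SML is
MRP = (11.73% − 7.50%) / (1.78 − 0.90) = 4.23% / 0.88 = 4.8068%
R_f = E(R_Durant) − β_Durant·MRP = 7.50% − 0.90 × 4.8068% = 3.1739%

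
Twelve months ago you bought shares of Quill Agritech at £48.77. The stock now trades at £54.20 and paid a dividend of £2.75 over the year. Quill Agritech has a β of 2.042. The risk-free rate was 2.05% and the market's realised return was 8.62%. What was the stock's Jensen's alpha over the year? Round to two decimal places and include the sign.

+1.31%

Realised HPR = (P1 + D1 − P0) / P0 = (54.20 + 2.75 − 48.77) / 48.77 = 8.18 / 48.77 = 16.7726%
MRP = 8.62% − 2.05% = 6.57%
CAPM required = R_f + β·MRP = 2.05% + 2.042 × 6.57% = 15.46594%
α = realised − required = 16.7726% − 15.46594% = +1.31%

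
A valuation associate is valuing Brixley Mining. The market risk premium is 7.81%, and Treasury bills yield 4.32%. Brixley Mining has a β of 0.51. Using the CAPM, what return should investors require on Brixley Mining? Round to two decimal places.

8.30%

E(R) = R_f + β × MRP = 4.32% + 0.51 × 7.81% = 8.30%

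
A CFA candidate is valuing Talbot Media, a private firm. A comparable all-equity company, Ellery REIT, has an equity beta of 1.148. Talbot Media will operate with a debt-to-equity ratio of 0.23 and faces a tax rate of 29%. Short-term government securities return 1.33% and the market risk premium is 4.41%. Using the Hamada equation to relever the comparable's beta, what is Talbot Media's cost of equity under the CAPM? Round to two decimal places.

β_L = β_U × [1 + (1 − t)(D/E)] = 1.148 × [1 + (1 − 0.29) × 0.23]
    = 1.148 × [1 + 0.71 × 0.23] = 1.148 × 1.1633 = 1.3355
E(R) = R_f + β_L × MRP = 1.33% + 1.3355 × 4.41% = 7.22%

7.22%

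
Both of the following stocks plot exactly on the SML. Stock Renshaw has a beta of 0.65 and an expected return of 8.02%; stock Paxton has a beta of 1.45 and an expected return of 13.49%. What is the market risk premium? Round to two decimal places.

Both satisfy E(R) = R_f + β·MRP, so the slope of the SML is
MRP = (13.49% − 8.02%) / (1.45 − 0.65) = 5.47% / 0.80 = 6.8375%

6.84%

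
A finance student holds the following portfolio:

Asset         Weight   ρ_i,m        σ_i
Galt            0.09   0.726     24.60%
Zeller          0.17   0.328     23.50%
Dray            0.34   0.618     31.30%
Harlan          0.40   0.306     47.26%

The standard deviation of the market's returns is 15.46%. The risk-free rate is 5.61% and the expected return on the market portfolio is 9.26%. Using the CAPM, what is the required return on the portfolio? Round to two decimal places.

β_Galt = 0.726 × 24.60% / 15.46% = 1.1552
β_Zeller = 0.328 × 23.50% / 15.46% = 0.4986
β_Dray = 0.618 × 31.30% / 15.46% = 1.2512
β_Harlan = 0.306 × 47.26% / 15.46% = 0.9354
β_P = Σ w_i β_i = 0.09×1.1552 + 0.17×0.4986 + 0.34×1.2512 + 0.40×0.9354 = 0.9883
MRP = 9.26% − 5.61% = 3.65%
E(R_P) = R_f + β_P × MRP = 5.61% + 0.9883 × 3.65% = 9.22%

9.22%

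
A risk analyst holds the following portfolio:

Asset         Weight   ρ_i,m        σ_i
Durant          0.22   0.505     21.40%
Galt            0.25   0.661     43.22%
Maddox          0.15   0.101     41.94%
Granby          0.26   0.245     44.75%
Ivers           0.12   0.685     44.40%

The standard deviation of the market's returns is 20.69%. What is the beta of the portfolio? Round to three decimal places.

0.805

β_Durant = 0.505 × 21.40% / 20.69% = 0.5223
β_Galt = 0.661 × 43.22% / 20.69% = 1.3808
β_Maddox = 0.101 × 41.94% / 20.69% = 0.2047
β_Granby = 0.245 × 44.75% / 20.69% = 0.5299
β_Ivers = 0.685 × 44.40% / 20.69% = 1.4700
β_P = Σ w_i β_i = 0.22×0.5223 + 0.25×1.3808 + 0.15×0.2047 + 0.26×0.5299 + 0.12×1.4700 = 0.8050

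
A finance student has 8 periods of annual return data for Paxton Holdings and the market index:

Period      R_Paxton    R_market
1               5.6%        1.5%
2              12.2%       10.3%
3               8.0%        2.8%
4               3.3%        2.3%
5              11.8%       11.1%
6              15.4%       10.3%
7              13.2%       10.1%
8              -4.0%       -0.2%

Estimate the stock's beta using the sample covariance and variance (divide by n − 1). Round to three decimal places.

Mean R_i = (5.6 + 12.2 + 8.0 + 3.3 + 11.8 + 15.4 + 13.2 − 4.0) / 8 = 8.1875%
Mean R_m = (1.5 + 10.3 + 2.8 + 2.3 + 11.1 + 10.3 + 10.1 − 0.2) / 8 = 6.0250%
Σ(R_i − R̄_i)(R_m − R̄_m) = 193.1325  ⇒  Cov = 193.1325 / 7 = 27.5904
Σ(R_m − R̄_m)² = 162.4150  ⇒  Var(R_m) = 162.4150 / 7 = 23.2021
β = Cov / Var(R_m) = 27.5904 / 23.2021 = 1.1891

1.189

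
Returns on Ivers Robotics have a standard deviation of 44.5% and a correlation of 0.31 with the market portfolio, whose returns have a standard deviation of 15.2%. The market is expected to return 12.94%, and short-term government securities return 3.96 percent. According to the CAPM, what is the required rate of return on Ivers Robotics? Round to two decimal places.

12.11%

β = ρ × σ_i / σ_m = 0.31 × 44.5% / 15.2% = 0.9076
MRP = 12.94% − 3.96% = 8.98%
E(R) = 3.96% + 0.9076 × 8.98% = 12.11%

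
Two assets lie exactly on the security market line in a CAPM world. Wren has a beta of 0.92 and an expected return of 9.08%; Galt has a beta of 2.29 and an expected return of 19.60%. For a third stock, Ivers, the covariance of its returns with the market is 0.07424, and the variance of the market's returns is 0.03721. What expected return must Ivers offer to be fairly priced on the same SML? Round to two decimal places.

MRP = (19.60% − 9.08%) / (2.29 − 0.92) = 7.6788%
R_f = 9.08% − 0.92 × 7.6788% = 2.0155%
β_Ivers = Cov / Var(R_m) = 0.07424 / 0.03721 = 1.9952
E(R_Ivers) = R_f + β × MRP = 2.0155% + 1.9952 × 7.6788% = 17.34%

17.34%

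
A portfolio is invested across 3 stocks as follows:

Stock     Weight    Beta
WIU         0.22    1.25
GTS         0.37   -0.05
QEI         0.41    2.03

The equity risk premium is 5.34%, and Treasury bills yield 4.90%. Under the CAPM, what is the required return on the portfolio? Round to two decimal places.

β_P = Σ w_i β_i = 0.22×1.25 + 0.37×-0.05 + 0.41×2.03 = 1.0888
E(R_P) = R_f + β_P × MRP = 4.90% + 1.0888 × 5.34% = 10.71%

10.71%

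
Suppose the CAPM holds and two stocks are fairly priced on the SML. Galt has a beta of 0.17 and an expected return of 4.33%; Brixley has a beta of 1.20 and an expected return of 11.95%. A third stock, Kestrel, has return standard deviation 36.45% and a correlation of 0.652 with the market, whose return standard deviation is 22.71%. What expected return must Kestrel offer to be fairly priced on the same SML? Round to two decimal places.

MRP = (11.95% − 4.33%) / (1.20 − 0.17) = 7.3981%
R_f = 4.33% − 0.17 × 7.3981% = 3.0723%
β_Kestrel = ρ·σ_i/σ_m = 0.652 × 36.45 / 22.71 = 1.0465
E(R_Kestrel) = R_f + β × MRP = 3.0723% + 1.0465 × 7.3981% = 10.81%

10.81%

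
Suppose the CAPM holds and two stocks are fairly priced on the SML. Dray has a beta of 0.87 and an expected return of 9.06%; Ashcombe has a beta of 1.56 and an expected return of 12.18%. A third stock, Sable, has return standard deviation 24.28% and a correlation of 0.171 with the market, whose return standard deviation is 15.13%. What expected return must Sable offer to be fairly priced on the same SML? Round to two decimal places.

6.37%

MRP = (12.18% − 9.06%) / (1.56 − 0.87) = 4.5217%
R_f = 9.06% − 0.87 × 4.5217% = 5.1261%
β_Sable = ρ·σ_i/σ_m = 0.171 × 24.28 / 15.13 = 0.2744
E(R_Sable) = R_f + β × MRP = 5.1261% + 0.2744 × 4.5217% = 6.37%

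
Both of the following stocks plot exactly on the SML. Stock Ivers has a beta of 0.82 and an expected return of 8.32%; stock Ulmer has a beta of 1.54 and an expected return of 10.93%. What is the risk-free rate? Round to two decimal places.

5.35%

Both satisfy E(R) = R_f + β·MRP, so the slope of the SML is
MRP = (10.93% − 8.32%) / (1.54 − 0.82) = 2.61% / 0.72 = 3.6250%
R_f = E(R_Ivers) − β_Ivers·MRP = 8.32% − 0.82 × 3.6250% = 5.3475%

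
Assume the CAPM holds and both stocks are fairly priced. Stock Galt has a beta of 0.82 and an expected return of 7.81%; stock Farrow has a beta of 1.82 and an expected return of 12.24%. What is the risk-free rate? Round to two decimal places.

Both satisfy E(R) = R_f + β·MRP, so the slope of the SML is
MRP = (12.24% − 7.81%) / (1.82 − 0.82) = 4.43% / 1.00 = 4.4300%
R_f = E(R_Galt) − β_Galt·MRP = 7.81% − 0.82 × 4.4300% = 4.1774%

4.18%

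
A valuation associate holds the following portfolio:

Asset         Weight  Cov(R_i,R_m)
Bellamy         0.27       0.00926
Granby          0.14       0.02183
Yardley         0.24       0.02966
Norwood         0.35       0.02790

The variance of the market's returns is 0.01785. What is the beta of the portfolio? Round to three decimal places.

1.257

β_Bellamy = 0.00926 / 0.01785 = 0.5188
β_Granby = 0.02183 / 0.01785 = 1.2230
β_Yardley = 0.02966 / 0.01785 = 1.6616
β_Norwood = 0.02790 / 0.01785 = 1.5630
β_P = Σ w_i β_i = 0.27×0.5188 + 0.14×1.2230 + 0.24×1.6616 + 0.35×1.5630 = 1.2571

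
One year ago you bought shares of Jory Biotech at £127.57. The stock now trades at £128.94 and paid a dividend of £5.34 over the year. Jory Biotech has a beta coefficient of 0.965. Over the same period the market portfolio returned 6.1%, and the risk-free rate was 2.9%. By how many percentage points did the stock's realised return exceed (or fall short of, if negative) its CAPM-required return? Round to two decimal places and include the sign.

-0.73%

Realised HPR = (P1 + D1 − P0) / P0 = (128.94 + 5.34 − 127.57) / 127.57 = 6.71 / 127.57 = 5.2599%
MRP = 6.1% − 2.9% = 3.20%
CAPM required = R_f + β·MRP = 2.9% + 0.965 × 3.2% = 5.9880%
α = realised − required = 5.2599% − 5.9880% = -0.73%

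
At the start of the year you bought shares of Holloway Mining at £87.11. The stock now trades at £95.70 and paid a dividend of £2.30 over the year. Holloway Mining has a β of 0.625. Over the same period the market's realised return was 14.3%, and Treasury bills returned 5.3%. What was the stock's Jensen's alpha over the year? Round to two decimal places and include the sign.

Realised HPR = (P1 + D1 − P0) / P0 = (95.70 + 2.30 − 87.11) / 87.11 = 10.89 / 87.11 = 12.5014%
MRP = 14.3% − 5.3% = 9.00%
CAPM required = R_f + β·MRP = 5.3% + 0.625 × 9.0% = 10.9250%
α = realised − required = 12.5014% − 10.9250% = +1.58%

+1.58%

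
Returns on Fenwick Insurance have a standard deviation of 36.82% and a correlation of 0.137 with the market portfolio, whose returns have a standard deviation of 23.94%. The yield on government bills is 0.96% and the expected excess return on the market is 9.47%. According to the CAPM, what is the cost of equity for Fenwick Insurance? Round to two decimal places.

β = ρ × σ_i / σ_m = 0.137 × 36.82% / 23.94% = 0.2107
E(R) = 0.96% + 0.2107 × 9.47% = 2.96%

2.96%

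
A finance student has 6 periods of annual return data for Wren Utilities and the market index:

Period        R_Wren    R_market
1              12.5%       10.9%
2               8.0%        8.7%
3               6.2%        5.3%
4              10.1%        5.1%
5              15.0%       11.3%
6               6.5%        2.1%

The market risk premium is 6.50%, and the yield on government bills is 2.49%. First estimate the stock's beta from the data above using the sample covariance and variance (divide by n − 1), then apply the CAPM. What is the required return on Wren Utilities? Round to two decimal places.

7.52%

Mean R_i = (12.5 + 8.0 + 6.2 + 10.1 + 15.0 + 6.5) / 6 = 9.7167%
Mean R_m = (10.9 + 8.7 + 5.3 + 5.1 + 11.3 + 2.1) / 6 = 7.2333%
Σ(R_i − R̄_i)(R_m − R̄_m) = 51.6667  ⇒  Cov = 51.6667 / 5 = 10.3333
Σ(R_m − R̄_m)² = 66.7733  ⇒  Var(R_m) = 66.7733 / 5 = 13.3547
β = Cov / Var(R_m) = 10.3333 / 13.3547 = 0.7738
E(R) = R_f + β × MRP = 2.49% + 0.7738 × 6.50% = 7.52%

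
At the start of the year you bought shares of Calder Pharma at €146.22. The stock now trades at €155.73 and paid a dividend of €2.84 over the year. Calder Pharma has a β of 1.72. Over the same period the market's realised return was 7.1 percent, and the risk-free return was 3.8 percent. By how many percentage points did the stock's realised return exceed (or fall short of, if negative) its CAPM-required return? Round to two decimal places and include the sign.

-1.03%

Realised HPR = (P1 + D1 − P0) / P0 = (155.73 + 2.84 − 146.22) / 146.22 = 12.35 / 146.22 = 8.4462%
MRP = 7.1% − 3.8% = 3.30%
CAPM required = R_f + β·MRP = 3.8% + 1.72 × 3.3% = 9.4760%
α = realised − required = 8.4462% − 9.4760% = -1.03%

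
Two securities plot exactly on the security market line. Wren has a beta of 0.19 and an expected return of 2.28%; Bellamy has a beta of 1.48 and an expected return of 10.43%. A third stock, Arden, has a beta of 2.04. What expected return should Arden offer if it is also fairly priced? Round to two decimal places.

MRP (SML slope) = (10.43% − 2.28%) / (1.48 − 0.19) = 8.15% / 1.29 = 6.3178%
R_f (intercept) = 2.28% − 0.19 × 6.3178% = 1.0796%
E(R_Arden) = R_f + β × MRP = 1.0796% + 2.04 × 6.3178% = 13.97%

13.97%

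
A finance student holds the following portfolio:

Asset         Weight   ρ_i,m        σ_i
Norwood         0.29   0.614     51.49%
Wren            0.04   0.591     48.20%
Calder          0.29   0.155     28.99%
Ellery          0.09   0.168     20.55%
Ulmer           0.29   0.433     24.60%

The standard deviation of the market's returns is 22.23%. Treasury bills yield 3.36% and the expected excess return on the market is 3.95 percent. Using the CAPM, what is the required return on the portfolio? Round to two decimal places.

β_Norwood = 0.614 × 51.49% / 22.23% = 1.4222
β_Wren = 0.591 × 48.20% / 22.23% = 1.2814
β_Calder = 0.155 × 28.99% / 22.23% = 0.2021
β_Ellery = 0.168 × 20.55% / 22.23% = 0.1553
β_Ulmer = 0.433 × 24.60% / 22.23% = 0.4792
β_P = Σ w_i β_i = 0.29×1.4222 + 0.04×1.2814 + 0.29×0.2021 + 0.09×0.1553 + 0.29×0.4792 = 0.6752
E(R_P) = R_f + β_P × MRP = 3.36% + 0.6752 × 3.95% = 6.03%

6.03%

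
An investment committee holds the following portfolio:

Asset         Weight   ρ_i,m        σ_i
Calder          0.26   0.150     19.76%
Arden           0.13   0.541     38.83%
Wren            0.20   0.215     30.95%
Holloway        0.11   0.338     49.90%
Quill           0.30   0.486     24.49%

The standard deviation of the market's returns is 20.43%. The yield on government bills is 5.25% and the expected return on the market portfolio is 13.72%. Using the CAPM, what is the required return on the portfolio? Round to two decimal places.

β_Calder = 0.150 × 19.76% / 20.43% = 0.1451
β_Arden = 0.541 × 38.83% / 20.43% = 1.0282
β_Wren = 0.215 × 30.95% / 20.43% = 0.3257
β_Holloway = 0.338 × 49.90% / 20.43% = 0.8256
β_Quill = 0.486 × 24.49% / 20.43% = 0.5826
β_P = Σ w_i β_i = 0.26×0.1451 + 0.13×1.0282 + 0.20×0.3257 + 0.11×0.8256 + 0.30×0.5826 = 0.5021
MRP = 13.72% − 5.25% = 8.47%
E(R_P) = R_f + β_P × MRP = 5.25% + 0.5021 × 8.47% = 9.50%

9.50%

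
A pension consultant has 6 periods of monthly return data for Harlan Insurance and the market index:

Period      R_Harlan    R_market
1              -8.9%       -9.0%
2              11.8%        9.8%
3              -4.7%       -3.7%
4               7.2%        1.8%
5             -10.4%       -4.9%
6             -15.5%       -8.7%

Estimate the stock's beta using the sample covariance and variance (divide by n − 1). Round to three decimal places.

Mean R_i = (-8.9 + 11.8 − 4.7 + 7.2 − 10.4 − 15.5) / 6 = -3.4167%
Mean R_m = (-9.0 + 9.8 − 3.7 + 1.8 − 4.9 − 8.7) / 6 = -2.4500%
Σ(R_i − R̄_i)(R_m − R̄_m) = 361.6750  ⇒  Cov = 361.6750 / 5 = 72.3350
Σ(R_m − R̄_m)² = 257.6550  ⇒  Var(R_m) = 257.6550 / 5 = 51.5310
β = Cov / Var(R_m) = 72.3350 / 51.5310 = 1.4037

1.404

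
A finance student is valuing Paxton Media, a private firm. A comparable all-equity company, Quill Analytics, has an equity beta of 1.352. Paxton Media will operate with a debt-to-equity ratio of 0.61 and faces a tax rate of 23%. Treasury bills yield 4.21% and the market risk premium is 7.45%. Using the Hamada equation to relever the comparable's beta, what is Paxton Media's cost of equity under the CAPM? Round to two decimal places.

19.01%

β_L = β_U × [1 + (1 − t)(D/E)] = 1.352 × [1 + (1 − 0.23) × 0.61]
    = 1.352 × [1 + 0.77 × 0.61] = 1.352 × 1.4697 = 1.9870
E(R) = R_f + β_L × MRP = 4.21% + 1.9870 × 7.45% = 19.01%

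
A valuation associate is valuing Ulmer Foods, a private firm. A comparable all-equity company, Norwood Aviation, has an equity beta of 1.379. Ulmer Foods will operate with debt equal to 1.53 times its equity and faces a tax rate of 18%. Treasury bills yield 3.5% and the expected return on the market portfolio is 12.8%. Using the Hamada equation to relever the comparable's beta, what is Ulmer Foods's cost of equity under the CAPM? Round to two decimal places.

β_L = β_U × [1 + (1 − t)(D/E)] = 1.379 × [1 + (1 − 0.18) × 1.53]
    = 1.379 × [1 + 0.82 × 1.53] = 1.379 × 2.2546 = 3.1091
MRP = 12.8% − 3.5% = 9.30%
E(R) = R_f + β_L × MRP = 3.5% + 3.1091 × 9.3% = 32.41%

32.41%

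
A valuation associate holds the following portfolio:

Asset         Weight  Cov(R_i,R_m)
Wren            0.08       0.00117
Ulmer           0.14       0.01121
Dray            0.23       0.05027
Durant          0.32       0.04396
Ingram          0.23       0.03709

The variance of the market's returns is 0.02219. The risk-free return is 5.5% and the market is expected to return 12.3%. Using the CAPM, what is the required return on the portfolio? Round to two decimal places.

β_Wren = 0.00117 / 0.02219 = 0.0527
β_Ulmer = 0.01121 / 0.02219 = 0.5052
β_Dray = 0.05027 / 0.02219 = 2.2654
β_Durant = 0.04396 / 0.02219 = 1.9811
β_Ingram = 0.03709 / 0.02219 = 1.6715
β_P = Σ w_i β_i = 0.08×0.0527 + 0.14×0.5052 + 0.23×2.2654 + 0.32×1.9811 + 0.23×1.6715 = 1.6144
MRP = 12.3% − 5.5% = 6.80%
E(R_P) = R_f + β_P × MRP = 5.5% + 1.6144 × 6.8% = 16.48%

16.48%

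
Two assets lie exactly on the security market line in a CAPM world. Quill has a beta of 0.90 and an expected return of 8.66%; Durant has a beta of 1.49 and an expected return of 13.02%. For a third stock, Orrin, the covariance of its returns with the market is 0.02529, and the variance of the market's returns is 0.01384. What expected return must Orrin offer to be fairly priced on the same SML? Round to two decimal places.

15.51%

MRP = (13.02% − 8.66%) / (1.49 − 0.90) = 7.3898%
R_f = 8.66% − 0.90 × 7.3898% = 2.0092%
β_Orrin = Cov / Var(R_m) = 0.02529 / 0.01384 = 1.8273
E(R_Orrin) = R_f + β × MRP = 2.0092% + 1.8273 × 7.3898% = 15.51%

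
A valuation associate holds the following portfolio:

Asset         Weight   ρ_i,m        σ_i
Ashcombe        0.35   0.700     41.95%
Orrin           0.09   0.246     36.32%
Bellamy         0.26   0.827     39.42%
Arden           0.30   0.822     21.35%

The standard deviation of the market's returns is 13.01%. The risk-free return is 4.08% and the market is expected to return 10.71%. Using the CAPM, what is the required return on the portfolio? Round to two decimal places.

16.73%

β_Ashcombe = 0.700 × 41.95% / 13.01% = 2.2571
β_Orrin = 0.246 × 36.32% / 13.01% = 0.6868
β_Bellamy = 0.827 × 39.42% / 13.01% = 2.5058
β_Arden = 0.822 × 21.35% / 13.01% = 1.3489
β_P = Σ w_i β_i = 0.35×2.2571 + 0.09×0.6868 + 0.26×2.5058 + 0.30×1.3489 = 1.9080
MRP = 10.71% − 4.08% = 6.63%
E(R_P) = R_f + β_P × MRP = 4.08% + 1.9080 × 6.63% = 16.73%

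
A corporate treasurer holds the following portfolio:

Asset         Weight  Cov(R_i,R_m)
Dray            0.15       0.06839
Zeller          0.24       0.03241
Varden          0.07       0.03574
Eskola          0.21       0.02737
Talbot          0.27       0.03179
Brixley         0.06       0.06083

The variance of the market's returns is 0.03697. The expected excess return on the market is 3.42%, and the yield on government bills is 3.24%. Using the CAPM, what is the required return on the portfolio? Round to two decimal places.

β_Dray = 0.06839 / 0.03697 = 1.8499
β_Zeller = 0.03241 / 0.03697 = 0.8767
β_Varden = 0.03574 / 0.03697 = 0.9667
β_Eskola = 0.02737 / 0.03697 = 0.7403
β_Talbot = 0.03179 / 0.03697 = 0.8599
β_Brixley = 0.06083 / 0.03697 = 1.6454
β_P = Σ w_i β_i = 0.15×1.8499 + 0.24×0.8767 + 0.07×0.9667 + 0.21×0.7403 + 0.27×0.8599 + 0.06×1.6454 = 1.0419
E(R_P) = R_f + β_P × MRP = 3.24% + 1.0419 × 3.42% = 6.80%

6.80%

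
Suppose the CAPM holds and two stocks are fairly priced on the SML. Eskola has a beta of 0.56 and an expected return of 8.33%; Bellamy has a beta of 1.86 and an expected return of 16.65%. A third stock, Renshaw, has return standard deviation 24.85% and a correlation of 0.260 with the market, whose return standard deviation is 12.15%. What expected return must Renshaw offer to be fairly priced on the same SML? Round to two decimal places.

MRP = (16.65% − 8.33%) / (1.86 − 0.56) = 6.4000%
R_f = 8.33% − 0.56 × 6.4000% = 4.7460%
β_Renshaw = ρ·σ_i/σ_m = 0.260 × 24.85 / 12.15 = 0.5318
E(R_Renshaw) = R_f + β × MRP = 4.7460% + 0.5318 × 6.4000% = 8.15%

8.15%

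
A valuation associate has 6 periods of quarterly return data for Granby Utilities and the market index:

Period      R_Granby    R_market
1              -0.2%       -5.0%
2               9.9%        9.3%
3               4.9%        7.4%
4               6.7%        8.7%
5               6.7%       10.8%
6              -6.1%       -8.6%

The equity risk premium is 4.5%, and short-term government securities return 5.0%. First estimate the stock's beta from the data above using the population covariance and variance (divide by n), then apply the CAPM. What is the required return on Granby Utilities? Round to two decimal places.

Mean R_i = (-0.2 + 9.9 + 4.9 + 6.7 + 6.7 − 6.1) / 6 = 3.6500%
Mean R_m = (-5.0 + 9.3 + 7.4 + 8.7 + 10.8 − 8.6) / 6 = 3.7667%
Σ(R_i − R̄_i)(R_m − R̄_m) = 229.9500  ⇒  Cov = 229.9500 / 6 = 38.3250
Σ(R_m − R̄_m)² = 347.4133  ⇒  Var(R_m) = 347.4133 / 6 = 57.9022
β = Cov / Var(R_m) = 38.3250 / 57.9022 = 0.6619
E(R) = R_f + β × MRP = 5.0% + 0.6619 × 4.5% = 7.98%

7.98%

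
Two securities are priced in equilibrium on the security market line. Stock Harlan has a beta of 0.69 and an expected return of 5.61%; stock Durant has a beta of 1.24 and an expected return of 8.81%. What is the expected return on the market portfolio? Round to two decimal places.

Both satisfy E(R) = R_f + β·MRP, so the slope of the SML is
MRP = (8.81% − 5.61%) / (1.24 − 0.69) = 3.20% / 0.55 = 5.8182%
R_f = E(R_Harlan) − β_Harlan·MRP = 5.61% − 0.69 × 5.8182% = 1.5954%
E(R_m) = R_f + MRP = 1.5954% + 5.8182% = 7.41%

7.41%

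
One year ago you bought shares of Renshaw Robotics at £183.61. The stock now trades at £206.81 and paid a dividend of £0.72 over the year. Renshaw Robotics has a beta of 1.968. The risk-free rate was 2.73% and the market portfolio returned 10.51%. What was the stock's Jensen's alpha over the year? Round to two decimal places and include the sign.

Realised HPR = (P1 + D1 − P0) / P0 = (206.81 + 0.72 − 183.61) / 183.61 = 23.92 / 183.61 = 13.0276%
MRP = 10.51% − 2.73% = 7.78%
CAPM required = R_f + β·MRP = 2.73% + 1.968 × 7.78% = 18.04104%
α = realised − required = 13.0276% − 18.04104% = -5.01%

-5.01%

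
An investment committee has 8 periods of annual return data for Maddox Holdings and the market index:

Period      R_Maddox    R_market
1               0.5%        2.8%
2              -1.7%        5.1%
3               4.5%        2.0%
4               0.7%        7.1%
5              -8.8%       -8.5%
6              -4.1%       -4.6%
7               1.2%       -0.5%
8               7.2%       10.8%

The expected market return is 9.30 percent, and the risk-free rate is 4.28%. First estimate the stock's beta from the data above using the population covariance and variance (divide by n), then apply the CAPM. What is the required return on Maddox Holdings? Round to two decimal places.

7.56%

Mean R_i = (0.5 − 1.7 + 4.5 + 0.7 − 8.8 − 4.1 + 1.2 + 7.2) / 8 = -0.0625%
Mean R_m = (2.8 + 5.1 + 2.0 + 7.1 − 8.5 − 4.6 − 0.5 + 10.8) / 8 = 1.7750%
Σ(R_i − R̄_i)(R_m − R̄_m) = 178.4075  ⇒  Cov = 178.4075 / 8 = 22.3009
Σ(R_m − R̄_m)² = 273.3550  ⇒  Var(R_m) = 273.3550 / 8 = 34.1694
β = Cov / Var(R_m) = 22.3009 / 34.1694 = 0.6527
MRP = 9.30% − 4.28% = 5.02%
E(R) = R_f + β × MRP = 4.28% + 0.6527 × 5.02% = 7.56%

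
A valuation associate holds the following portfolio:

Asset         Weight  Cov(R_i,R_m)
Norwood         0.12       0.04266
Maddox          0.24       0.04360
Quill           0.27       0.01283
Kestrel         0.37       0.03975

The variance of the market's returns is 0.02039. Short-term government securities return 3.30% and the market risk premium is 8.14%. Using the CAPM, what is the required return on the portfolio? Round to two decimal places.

16.78%

β_Norwood = 0.04266 / 0.02039 = 2.0922
β_Maddox = 0.04360 / 0.02039 = 2.1383
β_Quill = 0.01283 / 0.02039 = 0.6292
β_Kestrel = 0.03975 / 0.02039 = 1.9495
β_P = Σ w_i β_i = 0.12×2.0922 + 0.24×2.1383 + 0.27×0.6292 + 0.37×1.9495 = 1.6555
E(R_P) = R_f + β_P × MRP = 3.30% + 1.6555 × 8.14% = 16.78%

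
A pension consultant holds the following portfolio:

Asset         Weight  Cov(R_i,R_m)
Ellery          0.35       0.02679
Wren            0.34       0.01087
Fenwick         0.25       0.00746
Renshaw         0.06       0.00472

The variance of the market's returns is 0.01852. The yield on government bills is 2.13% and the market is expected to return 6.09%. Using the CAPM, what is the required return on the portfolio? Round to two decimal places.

β_Ellery = 0.02679 / 0.01852 = 1.4465
β_Wren = 0.01087 / 0.01852 = 0.5869
β_Fenwick = 0.00746 / 0.01852 = 0.4028
β_Renshaw = 0.00472 / 0.01852 = 0.2549
β_P = Σ w_i β_i = 0.35×1.4465 + 0.34×0.5869 + 0.25×0.4028 + 0.06×0.2549 = 0.8218
MRP = 6.09% − 2.13% = 3.96%
E(R_P) = R_f + β_P × MRP = 2.13% + 0.8218 × 3.96% = 5.38%

5.38%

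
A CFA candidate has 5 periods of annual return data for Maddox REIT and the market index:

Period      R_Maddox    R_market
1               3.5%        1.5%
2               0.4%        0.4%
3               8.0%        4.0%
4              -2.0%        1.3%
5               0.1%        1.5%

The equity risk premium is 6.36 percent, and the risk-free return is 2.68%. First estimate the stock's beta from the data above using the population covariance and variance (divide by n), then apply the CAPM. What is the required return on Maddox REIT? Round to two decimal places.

Mean R_i = (3.5 + 0.4 + 8.0 − 2.0 + 0.1) / 5 = 2.0000%
Mean R_m = (1.5 + 0.4 + 4.0 + 1.3 + 1.5) / 5 = 1.7400%
Σ(R_i − R̄_i)(R_m − R̄_m) = 17.5600  ⇒  Cov = 17.5600 / 5 = 3.5120
Σ(R_m − R̄_m)² = 7.2120  ⇒  Var(R_m) = 7.2120 / 5 = 1.4424
β = Cov / Var(R_m) = 3.5120 / 1.4424 = 2.4348
E(R) = R_f + β × MRP = 2.68% + 2.4348 × 6.36% = 18.17%

18.17%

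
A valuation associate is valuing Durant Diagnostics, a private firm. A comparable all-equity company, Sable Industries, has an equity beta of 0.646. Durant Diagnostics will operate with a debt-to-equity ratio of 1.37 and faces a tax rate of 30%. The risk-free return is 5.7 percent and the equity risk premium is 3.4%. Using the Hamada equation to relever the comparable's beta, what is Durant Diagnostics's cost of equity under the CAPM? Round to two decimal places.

β_L = β_U × [1 + (1 − t)(D/E)] = 0.646 × [1 + (1 − 0.30) × 1.37]
    = 0.646 × [1 + 0.70 × 1.37] = 0.646 × 1.9590 = 1.2655
E(R) = R_f + β_L × MRP = 5.7% + 1.2655 × 3.4% = 10.00%

10.00%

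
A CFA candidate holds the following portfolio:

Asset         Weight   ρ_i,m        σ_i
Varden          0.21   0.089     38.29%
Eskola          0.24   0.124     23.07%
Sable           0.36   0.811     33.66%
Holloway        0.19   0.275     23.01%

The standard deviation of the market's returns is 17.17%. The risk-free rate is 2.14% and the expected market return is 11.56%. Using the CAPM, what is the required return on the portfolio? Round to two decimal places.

8.96%

β_Varden = 0.089 × 38.29% / 17.17% = 0.1985
β_Eskola = 0.124 × 23.07% / 17.17% = 0.1666
β_Sable = 0.811 × 33.66% / 17.17% = 1.5899
β_Holloway = 0.275 × 23.01% / 17.17% = 0.3685
β_P = Σ w_i β_i = 0.21×0.1985 + 0.24×0.1666 + 0.36×1.5899 + 0.19×0.3685 = 0.7240
MRP = 11.56% − 2.14% = 9.42%
E(R_P) = R_f + β_P × MRP = 2.14% + 0.7240 × 9.42% = 8.96%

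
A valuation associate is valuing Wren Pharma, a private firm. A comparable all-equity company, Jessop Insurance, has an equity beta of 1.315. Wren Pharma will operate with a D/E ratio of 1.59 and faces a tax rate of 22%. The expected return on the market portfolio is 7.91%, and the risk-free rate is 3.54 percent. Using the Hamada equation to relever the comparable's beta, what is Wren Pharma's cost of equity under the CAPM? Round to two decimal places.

β_L = β_U × [1 + (1 − t)(D/E)] = 1.315 × [1 + (1 − 0.22) × 1.59]
    = 1.315 × [1 + 0.78 × 1.59] = 1.315 × 2.2402 = 2.9459
MRP = 7.91% − 3.54% = 4.37%
E(R) = R_f + β_L × MRP = 3.54% + 2.9459 × 4.37% = 16.41%

16.41%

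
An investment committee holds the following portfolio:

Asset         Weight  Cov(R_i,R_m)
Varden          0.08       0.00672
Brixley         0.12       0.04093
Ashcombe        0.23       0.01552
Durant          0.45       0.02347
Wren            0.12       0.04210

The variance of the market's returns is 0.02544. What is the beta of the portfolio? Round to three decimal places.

0.968

β_Varden = 0.00672 / 0.02544 = 0.2642
β_Brixley = 0.04093 / 0.02544 = 1.6089
β_Ashcombe = 0.01552 / 0.02544 = 0.6101
β_Durant = 0.02347 / 0.02544 = 0.9226
β_Wren = 0.04210 / 0.02544 = 1.6549
β_P = Σ w_i β_i = 0.08×0.2642 + 0.12×1.6089 + 0.23×0.6101 + 0.45×0.9226 + 0.12×1.6549 = 0.9683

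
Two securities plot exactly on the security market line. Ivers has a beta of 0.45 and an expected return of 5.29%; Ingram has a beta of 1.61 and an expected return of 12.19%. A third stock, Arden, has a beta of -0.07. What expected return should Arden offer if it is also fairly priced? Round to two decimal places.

MRP (SML slope) = (12.19% − 5.29%) / (1.61 − 0.45) = 6.90% / 1.16 = 5.9483%
R_f (intercept) = 5.29% − 0.45 × 5.9483% = 2.6133%
E(R_Arden) = R_f + β × MRP = 2.6133% + -0.07 × 5.9483% = 2.20%

2.20%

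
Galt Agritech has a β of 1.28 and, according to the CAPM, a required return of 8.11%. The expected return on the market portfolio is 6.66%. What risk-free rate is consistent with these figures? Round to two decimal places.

1.48%

E(R) = R_f + β(E(R_m) − R_f) = R_f(1 − β) + β·E(R_m)
8.11% = R_f × (1 − 1.28) + 1.28 × 6.66%
8.11% = R_f × -0.28 + 8.5248%
R_f = (8.11% − 8.5248%) / -0.28 = 1.48%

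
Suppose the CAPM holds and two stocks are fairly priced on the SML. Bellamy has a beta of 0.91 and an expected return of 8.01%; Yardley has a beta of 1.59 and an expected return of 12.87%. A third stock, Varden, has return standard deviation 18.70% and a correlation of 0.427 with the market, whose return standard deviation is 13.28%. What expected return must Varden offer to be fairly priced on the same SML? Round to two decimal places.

MRP = (12.87% − 8.01%) / (1.59 − 0.91) = 7.1471%
R_f = 8.01% − 0.91 × 7.1471% = 1.5061%
β_Varden = ρ·σ_i/σ_m = 0.427 × 18.70 / 13.28 = 0.6013
E(R_Varden) = R_f + β × MRP = 1.5061% + 0.6013 × 7.1471% = 5.80%

5.80%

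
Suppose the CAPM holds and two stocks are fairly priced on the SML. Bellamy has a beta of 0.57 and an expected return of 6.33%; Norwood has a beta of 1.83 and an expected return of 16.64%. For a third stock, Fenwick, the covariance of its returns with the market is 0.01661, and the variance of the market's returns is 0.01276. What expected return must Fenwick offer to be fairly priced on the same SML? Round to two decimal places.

MRP = (16.64% − 6.33%) / (1.83 − 0.57) = 8.1825%
R_f = 6.33% − 0.57 × 8.1825% = 1.6660%
β_Fenwick = Cov / Var(R_m) = 0.01661 / 0.01276 = 1.3017
E(R_Fenwick) = R_f + β × MRP = 1.6660% + 1.3017 × 8.1825% = 12.32%

12.32%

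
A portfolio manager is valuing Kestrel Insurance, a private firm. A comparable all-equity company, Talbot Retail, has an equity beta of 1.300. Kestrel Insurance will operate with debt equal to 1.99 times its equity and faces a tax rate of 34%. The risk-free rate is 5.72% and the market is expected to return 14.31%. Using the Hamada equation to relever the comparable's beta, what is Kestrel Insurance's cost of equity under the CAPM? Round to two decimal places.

31.55%

β_L = β_U × [1 + (1 − t)(D/E)] = 1.300 × [1 + (1 − 0.34) × 1.99]
    = 1.300 × [1 + 0.66 × 1.99] = 1.300 × 2.3134 = 3.0074
MRP = 14.31% − 5.72% = 8.59%
E(R) = R_f + β_L × MRP = 5.72% + 3.0074 × 8.59% = 31.55%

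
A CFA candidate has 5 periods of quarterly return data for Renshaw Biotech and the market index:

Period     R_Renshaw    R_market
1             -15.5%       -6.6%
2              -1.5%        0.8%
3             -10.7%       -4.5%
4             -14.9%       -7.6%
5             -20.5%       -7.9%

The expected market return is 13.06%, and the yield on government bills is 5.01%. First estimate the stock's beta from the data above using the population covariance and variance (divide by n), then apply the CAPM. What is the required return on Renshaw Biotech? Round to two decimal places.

Mean R_i = (-15.5 − 1.5 − 10.7 − 14.9 − 20.5) / 5 = -12.6200%
Mean R_m = (-6.6 + 0.8 − 4.5 − 7.6 − 7.9) / 5 = -5.1600%
Σ(R_i − R̄_i)(R_m − R̄_m) = 98.8440  ⇒  Cov = 98.8440 / 5 = 19.7688
Σ(R_m − R̄_m)² = 51.4920  ⇒  Var(R_m) = 51.4920 / 5 = 10.2984
β = Cov / Var(R_m) = 19.7688 / 10.2984 = 1.9196
MRP = 13.06% − 5.01% = 8.05%
E(R) = R_f + β × MRP = 5.01% + 1.9196 × 8.05% = 20.46%

20.46%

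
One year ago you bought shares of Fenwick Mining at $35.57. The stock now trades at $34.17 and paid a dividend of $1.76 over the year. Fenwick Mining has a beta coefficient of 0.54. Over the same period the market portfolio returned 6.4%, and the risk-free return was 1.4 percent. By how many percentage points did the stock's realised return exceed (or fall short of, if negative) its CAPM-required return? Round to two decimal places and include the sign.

-3.09%

Realised HPR = (P1 + D1 − P0) / P0 = (34.17 + 1.76 − 35.57) / 35.57 = 0.36 / 35.57 = 1.0121%
MRP = 6.4% − 1.4% = 5.00%
CAPM required = R_f + β·MRP = 1.4% + 0.54 × 5.0% = 4.1000%
α = realised − required = 1.0121% − 4.1000% = -3.09%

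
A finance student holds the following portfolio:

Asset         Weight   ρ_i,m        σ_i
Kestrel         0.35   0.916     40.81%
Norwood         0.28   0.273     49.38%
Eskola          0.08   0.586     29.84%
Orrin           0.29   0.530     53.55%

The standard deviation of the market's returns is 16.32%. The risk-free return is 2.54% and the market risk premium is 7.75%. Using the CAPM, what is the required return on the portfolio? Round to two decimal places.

β_Kestrel = 0.916 × 40.81% / 16.32% = 2.2906
β_Norwood = 0.273 × 49.38% / 16.32% = 0.8260
β_Eskola = 0.586 × 29.84% / 16.32% = 1.0715
β_Orrin = 0.530 × 53.55% / 16.32% = 1.7391
β_P = Σ w_i β_i = 0.35×2.2906 + 0.28×0.8260 + 0.08×1.0715 + 0.29×1.7391 = 1.6230
E(R_P) = R_f + β_P × MRP = 2.54% + 1.6230 × 7.75% = 15.12%

15.12%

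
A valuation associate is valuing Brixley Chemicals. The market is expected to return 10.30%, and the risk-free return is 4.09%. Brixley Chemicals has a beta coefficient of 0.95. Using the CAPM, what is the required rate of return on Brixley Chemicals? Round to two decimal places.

Market risk premium = E(R_m) − R_f = 10.30% − 4.09% = 6.21%
E(R) = R_f + β × MRP = 4.09% + 0.95 × 6.21% = 9.99%

9.99%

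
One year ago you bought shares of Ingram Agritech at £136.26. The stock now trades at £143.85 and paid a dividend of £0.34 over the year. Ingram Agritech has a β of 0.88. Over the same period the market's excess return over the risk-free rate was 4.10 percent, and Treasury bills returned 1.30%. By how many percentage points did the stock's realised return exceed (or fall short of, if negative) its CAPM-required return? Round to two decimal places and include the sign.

+0.91%

Realised HPR = (P1 + D1 − P0) / P0 = (143.85 + 0.34 − 136.26) / 136.26 = 7.93 / 136.26 = 5.8198%
CAPM required = R_f + β·MRP = 1.30% + 0.88 × 4.10% = 4.9080%
α = realised − required = 5.8198% − 4.9080% = +0.91%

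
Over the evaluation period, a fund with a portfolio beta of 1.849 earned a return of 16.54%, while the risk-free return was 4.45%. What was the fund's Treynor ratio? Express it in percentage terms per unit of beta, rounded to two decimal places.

6.54%

Treynor = (R_P − R_f) / β_P = (16.54% − 4.45%) / 1.8490 = 12.09% / 1.8490 = 6.54%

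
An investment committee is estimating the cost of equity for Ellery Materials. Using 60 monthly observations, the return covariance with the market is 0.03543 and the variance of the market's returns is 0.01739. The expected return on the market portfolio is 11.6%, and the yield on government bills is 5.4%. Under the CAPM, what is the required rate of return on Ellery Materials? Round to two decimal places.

18.03%

β = Cov(R_i, R_m) / Var(R_m) = 0.03543 / 0.01739 = 2.0374
MRP = 11.6% − 5.4% = 6.20%
E(R) = R_f + β × MRP = 5.4% + 2.0374 × 6.2% = 18.03%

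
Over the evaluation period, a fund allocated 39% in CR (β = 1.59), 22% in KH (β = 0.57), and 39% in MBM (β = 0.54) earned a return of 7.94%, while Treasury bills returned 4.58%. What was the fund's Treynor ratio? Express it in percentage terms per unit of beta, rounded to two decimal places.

β_P = 0.39×1.59 + 0.22×0.57 + 0.39×0.54 = 0.9561
Treynor = (R_P − R_f) / β_P = (7.94% − 4.58%) / 0.9561 = 3.36% / 0.9561 = 3.51%

3.51%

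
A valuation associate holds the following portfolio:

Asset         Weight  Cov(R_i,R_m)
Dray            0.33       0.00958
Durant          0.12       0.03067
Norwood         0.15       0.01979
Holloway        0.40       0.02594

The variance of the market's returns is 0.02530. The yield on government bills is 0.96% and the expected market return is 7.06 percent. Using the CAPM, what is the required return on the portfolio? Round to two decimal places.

β_Dray = 0.00958 / 0.02530 = 0.3787
β_Durant = 0.03067 / 0.02530 = 1.2123
β_Norwood = 0.01979 / 0.02530 = 0.7822
β_Holloway = 0.02594 / 0.02530 = 1.0253
β_P = Σ w_i β_i = 0.33×0.3787 + 0.12×1.2123 + 0.15×0.7822 + 0.40×1.0253 = 0.7979
MRP = 7.06% − 0.96% = 6.10%
E(R_P) = R_f + β_P × MRP = 0.96% + 0.7979 × 6.10% = 5.83%

5.83%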